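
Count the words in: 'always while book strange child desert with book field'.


Counting words by splitting on spaces:
  Word 1: 'always'
  Word 2: 'while'
  Word 3: 'book'
  Word 4: 'strange'
  Word 5: 'child'
  Word 6: 'desert'
  Word 7: 'with'
  Word 8: 'book'
  Word 9: 'field'
Total words: 9

9


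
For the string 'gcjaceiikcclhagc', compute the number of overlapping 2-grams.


String 'gcjaceiikcclhagc' has length L = 16.
Number of overlapping n-grams = L - n + 1
Substituting: 16 - 2 + 1 = 15

15


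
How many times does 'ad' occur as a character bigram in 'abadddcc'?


Scanning 'abadddcc' for bigram 'ad':
  Position 0: 'ab' -> no
  Position 1: 'ba' -> no
  Position 2: 'ad' -> MATCH
  Position 3: 'dd' -> no
  Position 4: 'dd' -> no
  Position 5: 'dc' -> no
  Position 6: 'cc' -> no
Total matches: 1

1


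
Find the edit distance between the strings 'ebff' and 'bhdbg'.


Building DP table for s1='ebff' (len 4) and s2='bhdbg' (len 5):
       b  h  d  b  g
    0  1  2  3  4  5
  e 1  1  2  3  4  5
  b 2  1  2  3  3  4
  f 3  2  2  3  4  4
  f 4  3  3  3  4  5
Edit distance = dp[4][5] = 5

5


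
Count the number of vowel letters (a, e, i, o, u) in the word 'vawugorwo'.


Scanning each character of 'vawugorwo':
  Position 1: 'v' -> consonant (running count: 0)
  Position 2: 'a' -> vowel (running count: 1)
  Position 3: 'w' -> consonant (running count: 1)
  Position 4: 'u' -> vowel (running count: 2)
  Position 5: 'g' -> consonant (running count: 2)
  Position 6: 'o' -> vowel (running count: 3)
  Position 7: 'r' -> consonant (running count: 3)
  Position 8: 'w' -> consonant (running count: 3)
  Position 9: 'o' -> vowel (running count: 4)
Total vowels: 4

4


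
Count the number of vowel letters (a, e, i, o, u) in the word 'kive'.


Scanning each character of 'kive':
  Position 1: 'k' -> consonant (running count: 0)
  Position 2: 'i' -> vowel (running count: 1)
  Position 3: 'v' -> consonant (running count: 1)
  Position 4: 'e' -> vowel (running count: 2)
Total vowels: 2

2


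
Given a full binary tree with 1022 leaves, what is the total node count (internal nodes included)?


Leaf nodes (terminals): 1022
Internal nodes = n - 1 = 1022 - 1 = 1021
Total = leaves + internal = 1022 + 1021 = 2043

2043


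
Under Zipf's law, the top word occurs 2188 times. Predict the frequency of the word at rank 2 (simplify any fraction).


Zipf's law: freq(rank) = f1 / rank
f1 = 2188, rank = 2
freq = 2188 / 2
= 1094

1094


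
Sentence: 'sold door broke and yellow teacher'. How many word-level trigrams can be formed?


Word trigrams from [6] words:
  Trigram 1: (sold door broke)
  Trigram 2: (door broke and)
  Trigram 3: (broke and yellow)
  Trigram 4: (and yellow teacher)
Total word trigrams: 6 - 2 = 4

4


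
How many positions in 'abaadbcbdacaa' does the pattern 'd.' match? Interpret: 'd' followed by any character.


Pattern: d. means 'd' followed by any character.
Scanning 'abaadbcbdacaa' position-by-position:
  Pos 0: window 'ab' -> no
  Pos 1: window 'ba' -> no
  Pos 2: window 'aa' -> no
  Pos 3: window 'ad' -> no
  Pos 4: window 'db' -> MATCH
  Pos 5: window 'bc' -> no
  Pos 6: window 'cb' -> no
  Pos 7: window 'bd' -> no
  Pos 8: window 'da' -> MATCH
  Pos 9: window 'ac' -> no
  Pos 10: window 'ca' -> no
  Pos 11: window 'aa' -> no
  Pos 12: window 'a' -> no
Total matches: 2

2


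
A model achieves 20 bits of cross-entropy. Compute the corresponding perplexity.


Perplexity formula: PP = 2^H
H = 20
PP = 2^20
PP = 2^20 = 1048576

1048576


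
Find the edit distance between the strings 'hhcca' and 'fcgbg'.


Building DP table for s1='hhcca' (len 5) and s2='fcgbg' (len 5):
       f  c  g  b  g
    0  1  2  3  4  5
  h 1  1  2  3  4  5
  h 2  2  2  3  4  5
  c 3  3  2  3  4  5
  c 4  4  3  3  4  5
  a 5  5  4  4  4  5
Edit distance = dp[5][5] = 5

5


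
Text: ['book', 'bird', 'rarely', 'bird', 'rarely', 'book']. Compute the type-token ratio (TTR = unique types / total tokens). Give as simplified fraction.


Tokens: 6
Unique types: ('bird', 'book', 'rarely') = 3
TTR = 3/6
Simplify: divide both by 3 -> 1/2
TTR = 1/2

1/2


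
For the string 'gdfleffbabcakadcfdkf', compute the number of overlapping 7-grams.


String 'gdfleffbabcakadcfdkf' has length L = 20.
Number of overlapping n-grams = L - n + 1
Substituting: 20 - 7 + 1 = 14

14


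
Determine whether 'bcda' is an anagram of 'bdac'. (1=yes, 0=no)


Sort characters of 'bcda': 'abcd'
Sort characters of 'bdac': 'abcd'
Sorted forms match -> they ARE anagrams
Result: 1

1


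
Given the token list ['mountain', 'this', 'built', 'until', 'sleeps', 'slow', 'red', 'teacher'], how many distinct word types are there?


Listing all tokens and tracking unique types:
  Token 1: 'mountain' -> NEW (unique so far: 1)
  Token 2: 'this' -> NEW (unique so far: 2)
  Token 3: 'built' -> NEW (unique so far: 3)
  Token 4: 'until' -> NEW (unique so far: 4)
  Token 5: 'sleeps' -> NEW (unique so far: 5)
  Token 6: 'slow' -> NEW (unique so far: 6)
  Token 7: 'red' -> NEW (unique so far: 7)
  Token 8: 'teacher' -> NEW (unique so far: 8)
Unique types: ('built', 'mountain', 'red', 'sleeps', 'slow', 'teacher', 'this', 'until')
Vocabulary size: 8

8


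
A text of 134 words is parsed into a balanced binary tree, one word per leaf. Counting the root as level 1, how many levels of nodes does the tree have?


In a balanced binary tree with n leaves the deepest leaf is ceil(log2(n)) edges below the root,
so counting node levels inclusive of root and leaves gives ceil(log2(n)) + 1 levels.
log2(134) = 7.0661
ceil(7.0661) = 8
levels = 8 + 1 = 9

9


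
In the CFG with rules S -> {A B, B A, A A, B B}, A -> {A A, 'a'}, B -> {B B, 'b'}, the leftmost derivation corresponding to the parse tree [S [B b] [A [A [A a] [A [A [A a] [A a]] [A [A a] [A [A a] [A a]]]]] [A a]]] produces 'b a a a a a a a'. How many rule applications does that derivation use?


Every bracketed nonterminal node [X ...] in the tree is produced by exactly one rule application.
Reading the tree off as a leftmost derivation:
  Step 1: S  =>  B A   (applied S -> B A)
  Step 2: B A  =>  b A   (applied B -> b)
  Step 3: b A  =>  b A A   (applied A -> A A)
  Step 4: b A A  =>  b A A A   (applied A -> A A)
  Step 5: b A A A  =>  b a A A   (applied A -> a)
  Step 6: b a A A  =>  b a A A A   (applied A -> A A)
  Step 7: b a A A A  =>  b a A A A A   (applied A -> A A)
  Step 8: b a A A A A  =>  b a a A A A   (applied A -> a)
  Step 9: b a a A A A  =>  b a a a A A   (applied A -> a)
  Step 10: b a a a A A  =>  b a a a A A A   (applied A -> A A)
  Step 11: b a a a A A A  =>  b a a a a A A   (applied A -> a)
  Step 12: b a a a a A A  =>  b a a a a A A A   (applied A -> A A)
  Step 13: b a a a a A A A  =>  b a a a a a A A   (applied A -> a)
  Step 14: b a a a a a A A  =>  b a a a a a a A   (applied A -> a)
  Step 15: b a a a a a a A  =>  b a a a a a a a   (applied A -> a)
Final yield: b a a a a a a a
Total rewrite steps: 15

15


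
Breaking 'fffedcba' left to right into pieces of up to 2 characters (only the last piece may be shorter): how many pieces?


'fffedcba' has 8 characters.
Chunking with max size 2:
  Chunk 1: 'ff' (positions 0-1)
  Chunk 2: 'fe' (positions 2-3)
  Chunk 3: 'dc' (positions 4-5)
  Chunk 4: 'ba' (positions 6-7)
Total chunks: ceil(8 / 2) = 4

4


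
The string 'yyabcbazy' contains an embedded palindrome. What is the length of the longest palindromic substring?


Scanning 'yyabcbazy' for palindromic substrings.
Substring at positions 2-6: 'abcba'.
Check: reverse('abcba') = 'abcba' -> palindrome confirmed.
Neighbouring characters ('y' / 'z') break symmetry, so it cannot extend further.
No longer palindromic substring exists; longest length = 5

5


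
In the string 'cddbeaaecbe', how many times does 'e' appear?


Scanning 'cddbeaaecbe' for 'e':
  Position 4: 'e' -> MATCH (count: 1)
  Position 7: 'e' -> MATCH (count: 2)
  Position 10: 'e' -> MATCH (count: 3)
Total occurrences of 'e': 3

3


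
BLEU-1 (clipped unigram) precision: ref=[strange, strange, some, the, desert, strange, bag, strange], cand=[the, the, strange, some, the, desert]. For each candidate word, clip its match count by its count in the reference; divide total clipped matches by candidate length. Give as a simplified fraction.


Reference word counts: {'bag': 1, 'desert': 1, 'some': 1, 'strange': 4, 'the': 1}
Checking each candidate word (with clipping):
  'the' -> in reference (ref count 1, used 1/1) -> match (matches: 1)
  'the' -> ref count 1 already used up (1/1) -> clipped, no match (matches: 1)
  'strange' -> in reference (ref count 4, used 1/4) -> match (matches: 2)
  'some' -> in reference (ref count 1, used 1/1) -> match (matches: 3)
  'the' -> ref count 1 already used up (1/1) -> clipped, no match (matches: 3)
  'desert' -> in reference (ref count 1, used 1/1) -> match (matches: 4)
Clipped matches: 4, Candidate length: 6
Precision = 4/6 = 2/3

2/3


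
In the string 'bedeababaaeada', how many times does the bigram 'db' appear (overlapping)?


Scanning 'bedeababaaeada' for bigram 'db':
  Position 0: 'be' -> no
  Position 1: 'ed' -> no
  Position 2: 'de' -> no
  Position 3: 'ea' -> no
  Position 4: 'ab' -> no
  Position 5: 'ba' -> no
  Position 6: 'ab' -> no
  Position 7: 'ba' -> no
  Position 8: 'aa' -> no
  Position 9: 'ae' -> no
  Position 10: 'ea' -> no
  Position 11: 'ad' -> no
  Position 12: 'da' -> no
Total matches: 0

0


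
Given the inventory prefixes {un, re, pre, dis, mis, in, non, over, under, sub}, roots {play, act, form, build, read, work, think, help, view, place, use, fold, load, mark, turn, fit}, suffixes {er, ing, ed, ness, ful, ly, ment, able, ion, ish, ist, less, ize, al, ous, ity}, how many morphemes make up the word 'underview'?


Segmenting 'underview' against the inventory:
  'under' -> prefix (morpheme 1)
  'view' -> root (morpheme 2)
Total morphemes: 2

2


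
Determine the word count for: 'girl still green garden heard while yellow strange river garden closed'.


Counting words by splitting on spaces:
  Word 1: 'girl'
  Word 2: 'still'
  Word 3: 'green'
  Word 4: 'garden'
  Word 5: 'heard'
  Word 6: 'while'
  Word 7: 'yellow'
  Word 8: 'strange'
  Word 9: 'river'
  Word 10: 'garden'
  Word 11: 'closed'
Total words: 11

11


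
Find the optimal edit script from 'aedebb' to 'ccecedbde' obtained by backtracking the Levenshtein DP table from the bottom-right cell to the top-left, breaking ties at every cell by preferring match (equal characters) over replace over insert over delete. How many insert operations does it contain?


Edit distance = 6. Backtracking from cell (6, 9) with preference match > replace > insert > delete,
then listing the resulting alignment 'aedebb' -> 'ccecedbde' left to right:
  Step 1: insert 'c' [insertion #1]
  Step 2: replace a->c
  Step 3: keep 'e'
  Step 4: replace d->c
  Step 5: keep 'e'
  Step 6: insert 'd' [insertion #2]
  Step 7: keep 'b'
  Step 8: insert 'd' [insertion #3]
  Step 9: replace b->e
Total insertions: 3

3


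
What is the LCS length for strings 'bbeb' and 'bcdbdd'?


DP table for LCS of 'bbeb' and 'bcdbdd':
       b  c  d  b  d  d
    0  0  0  0  0  0  0
  b 0  1  1  1  1  1  1
  b 0  1  1  1  2  2  2
  e 0  1  1  1  2  2  2
  b 0  1  1  1  2  2  2
LCS: 'bb'
LCS length = 2

2


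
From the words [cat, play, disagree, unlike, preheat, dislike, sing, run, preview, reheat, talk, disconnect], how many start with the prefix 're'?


Checking each word for prefix 're':
  'cat' -> no (count: 0)
  'play' -> no (count: 0)
  'disagree' -> no (count: 0)
  'unlike' -> no (count: 0)
  'preheat' -> no (count: 0)
  'dislike' -> no (count: 0)
  'sing' -> no (count: 0)
  'run' -> no (count: 0)
  'preview' -> no (count: 0)
  'reheat' -> YES, starts with 're' (count: 1)
  'talk' -> no (count: 1)
  'disconnect' -> no (count: 1)
Total with prefix 're': 1

1


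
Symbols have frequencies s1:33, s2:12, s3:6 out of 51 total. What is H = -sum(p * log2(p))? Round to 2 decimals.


Computing entropy H = -sum(p_i * log2(p_i)):
  s1: p = 33/51 = 0.6471, -p*log2(p) = 0.4064
  s2: p = 12/51 = 0.2353, -p*log2(p) = 0.4912
  s3: p = 6/51 = 0.1176, -p*log2(p) = 0.3632
H = sum of terms = 1.2608
Rounded to 2 decimals: 1.26

1.26


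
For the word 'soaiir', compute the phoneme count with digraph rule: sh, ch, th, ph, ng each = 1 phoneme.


Parsing 'soaiir' greedily, digraphs first:
  's' -> consonant phoneme (phonemes so far: 1)
  'o' -> vowel phoneme (phonemes so far: 2)
  'a' -> vowel phoneme (phonemes so far: 3)
  'i' -> vowel phoneme (phonemes so far: 4)
  'i' -> vowel phoneme (phonemes so far: 5)
  'r' -> consonant phoneme (phonemes so far: 6)
Total phonemes: 6

6


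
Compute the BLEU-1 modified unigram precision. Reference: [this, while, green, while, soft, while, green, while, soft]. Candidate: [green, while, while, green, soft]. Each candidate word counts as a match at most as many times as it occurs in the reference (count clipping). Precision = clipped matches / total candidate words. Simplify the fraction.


Reference word counts: {'green': 2, 'soft': 2, 'this': 1, 'while': 4}
Checking each candidate word (with clipping):
  'green' -> in reference (ref count 2, used 1/2) -> match (matches: 1)
  'while' -> in reference (ref count 4, used 1/4) -> match (matches: 2)
  'while' -> in reference (ref count 4, used 2/4) -> match (matches: 3)
  'green' -> in reference (ref count 2, used 2/2) -> match (matches: 4)
  'soft' -> in reference (ref count 2, used 1/2) -> match (matches: 5)
Clipped matches: 5, Candidate length: 5
Precision = 5/5 = 1

1


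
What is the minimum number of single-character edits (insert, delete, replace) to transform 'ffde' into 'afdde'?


Building DP table for s1='ffde' (len 4) and s2='afdde' (len 5):
       a  f  d  d  e
    0  1  2  3  4  5
  f 1  1  1  2  3  4
  f 2  2  1  2  3  4
  d 3  3  2  1  2  3
  e 4  4  3  2  2  2
Edit distance = dp[4][5] = 2

2


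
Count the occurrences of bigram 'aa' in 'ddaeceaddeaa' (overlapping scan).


Scanning 'ddaeceaddeaa' for bigram 'aa':
  Position 0: 'dd' -> no
  Position 1: 'da' -> no
  Position 2: 'ae' -> no
  Position 3: 'ec' -> no
  Position 4: 'ce' -> no
  Position 5: 'ea' -> no
  Position 6: 'ad' -> no
  Position 7: 'dd' -> no
  Position 8: 'de' -> no
  Position 9: 'ea' -> no
  Position 10: 'aa' -> MATCH
Total matches: 1

1


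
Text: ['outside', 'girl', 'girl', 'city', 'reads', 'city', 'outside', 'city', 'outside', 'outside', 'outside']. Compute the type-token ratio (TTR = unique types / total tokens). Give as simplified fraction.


Tokens: 11
Unique types: ('city', 'girl', 'outside', 'reads') = 4
TTR = 4/11
Already in lowest terms.

4/11


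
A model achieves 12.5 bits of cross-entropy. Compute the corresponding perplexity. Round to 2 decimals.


Perplexity formula: PP = 2^H
H = 12.5
PP = 2^12.5
Decompose: 2^12.5 = 2^12 * 2^0.5 = 2^12 * sqrt(2)
2^12 = 4096, sqrt(2) ~ 1.4142136
PP ~ 4096 * 1.4142136 = 5792.6189056
Rounded to 2 decimals: 5792.62

5792.62


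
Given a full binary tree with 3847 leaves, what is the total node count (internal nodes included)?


Leaf nodes (terminals): 3847
Internal nodes = n - 1 = 3847 - 1 = 3846
Total = leaves + internal = 3847 + 3846 = 7693

7693


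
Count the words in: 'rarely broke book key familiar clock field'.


Counting words by splitting on spaces:
  Word 1: 'rarely'
  Word 2: 'broke'
  Word 3: 'book'
  Word 4: 'key'
  Word 5: 'familiar'
  Word 6: 'clock'
  Word 7: 'field'
Total words: 7

7


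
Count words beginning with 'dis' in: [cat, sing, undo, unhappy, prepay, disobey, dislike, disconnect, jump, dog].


Checking each word for prefix 'dis':
  'cat' -> no (count: 0)
  'sing' -> no (count: 0)
  'undo' -> no (count: 0)
  'unhappy' -> no (count: 0)
  'prepay' -> no (count: 0)
  'disobey' -> YES, starts with 'dis' (count: 1)
  'dislike' -> YES, starts with 'dis' (count: 2)
  'disconnect' -> YES, starts with 'dis' (count: 3)
  'jump' -> no (count: 3)
  'dog' -> no (count: 3)
Total with prefix 'dis': 3

3


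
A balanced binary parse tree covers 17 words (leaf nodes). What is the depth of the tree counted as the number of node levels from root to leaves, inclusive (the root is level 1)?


In a balanced binary tree with n leaves the deepest leaf is ceil(log2(n)) edges below the root,
so counting node levels inclusive of root and leaves gives ceil(log2(n)) + 1 levels.
log2(17) = 4.0875
ceil(4.0875) = 5
levels = 5 + 1 = 6

6


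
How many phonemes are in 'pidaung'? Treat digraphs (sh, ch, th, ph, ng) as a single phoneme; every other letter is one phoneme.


Parsing 'pidaung' greedily, digraphs first:
  'p' -> consonant phoneme (phonemes so far: 1)
  'i' -> vowel phoneme (phonemes so far: 2)
  'd' -> consonant phoneme (phonemes so far: 3)
  'a' -> vowel phoneme (phonemes so far: 4)
  'u' -> vowel phoneme (phonemes so far: 5)
  'ng' -> digraph (1 consonant phoneme) (phonemes so far: 6)
Total phonemes: 6

6


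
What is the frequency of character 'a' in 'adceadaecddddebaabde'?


Scanning 'adceadaecddddebaabde' for 'a':
  Position 0: 'a' -> MATCH (count: 1)
  Position 4: 'a' -> MATCH (count: 2)
  Position 6: 'a' -> MATCH (count: 3)
  Position 15: 'a' -> MATCH (count: 4)
  Position 16: 'a' -> MATCH (count: 5)
Total occurrences of 'a': 5

5


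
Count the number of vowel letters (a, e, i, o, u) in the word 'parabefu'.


Scanning each character of 'parabefu':
  Position 1: 'p' -> consonant (running count: 0)
  Position 2: 'a' -> vowel (running count: 1)
  Position 3: 'r' -> consonant (running count: 1)
  Position 4: 'a' -> vowel (running count: 2)
  Position 5: 'b' -> consonant (running count: 2)
  Position 6: 'e' -> vowel (running count: 3)
  Position 7: 'f' -> consonant (running count: 3)
  Position 8: 'u' -> vowel (running count: 4)
Total vowels: 4

4


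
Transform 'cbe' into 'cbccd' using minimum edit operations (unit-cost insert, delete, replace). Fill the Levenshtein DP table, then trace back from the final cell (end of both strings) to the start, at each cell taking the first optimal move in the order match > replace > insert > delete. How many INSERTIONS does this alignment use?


Edit distance = 3. Backtracking from cell (3, 5) with preference match > replace > insert > delete,
then listing the resulting alignment 'cbe' -> 'cbccd' left to right:
  Step 1: keep 'c'
  Step 2: keep 'b'
  Step 3: insert 'c' [insertion #1]
  Step 4: insert 'c' [insertion #2]
  Step 5: replace e->d
Total insertions: 2

2


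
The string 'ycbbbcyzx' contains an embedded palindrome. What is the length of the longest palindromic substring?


Scanning 'ycbbbcyzx' for palindromic substrings.
Substring at positions 0-6: 'ycbbbcy'.
Check: reverse('ycbbbcy') = 'ycbbbcy' -> palindrome confirmed.
Neighbouring characters ('-' / 'z') break symmetry, so it cannot extend further.
No longer palindromic substring exists; longest length = 7

7


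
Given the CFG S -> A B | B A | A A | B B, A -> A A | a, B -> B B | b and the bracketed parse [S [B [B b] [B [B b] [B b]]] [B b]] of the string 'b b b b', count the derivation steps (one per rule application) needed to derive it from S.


Every bracketed nonterminal node [X ...] in the tree is produced by exactly one rule application.
Reading the tree off as a leftmost derivation:
  Step 1: S  =>  B B   (applied S -> B B)
  Step 2: B B  =>  B B B   (applied B -> B B)
  Step 3: B B B  =>  b B B   (applied B -> b)
  Step 4: b B B  =>  b B B B   (applied B -> B B)
  Step 5: b B B B  =>  b b B B   (applied B -> b)
  Step 6: b b B B  =>  b b b B   (applied B -> b)
  Step 7: b b b B  =>  b b b b   (applied B -> b)
Final yield: b b b b
Total rewrite steps: 7

7


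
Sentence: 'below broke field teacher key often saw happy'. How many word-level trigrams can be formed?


Word trigrams from [8] words:
  Trigram 1: (below broke field)
  Trigram 2: (broke field teacher)
  Trigram 3: (field teacher key)
  Trigram 4: (teacher key often)
  Trigram 5: (key often saw)
  Trigram 6: (often saw happy)
Total word trigrams: 8 - 2 = 6

6


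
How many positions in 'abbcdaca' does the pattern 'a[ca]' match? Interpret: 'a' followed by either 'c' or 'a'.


Pattern: a[ca] means 'a' followed by either 'c' or 'a'.
Scanning 'abbcdaca' position-by-position:
  Pos 0: window 'ab' -> no
  Pos 1: window 'bb' -> no
  Pos 2: window 'bc' -> no
  Pos 3: window 'cd' -> no
  Pos 4: window 'da' -> no
  Pos 5: window 'ac' -> MATCH
  Pos 6: window 'ca' -> no
  Pos 7: window 'a' -> no
Total matches: 1

1


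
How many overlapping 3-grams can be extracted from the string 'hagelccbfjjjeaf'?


String 'hagelccbfjjjeaf' has length L = 15.
Number of overlapping n-grams = L - n + 1
Substituting: 15 - 3 + 1 = 13

13


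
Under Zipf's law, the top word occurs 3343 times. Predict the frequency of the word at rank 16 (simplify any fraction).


Zipf's law: freq(rank) = f1 / rank
f1 = 3343, rank = 16
freq = 3343 / 16
GCD(3343, 16) = 1
Simplified: 3343/16

3343/16


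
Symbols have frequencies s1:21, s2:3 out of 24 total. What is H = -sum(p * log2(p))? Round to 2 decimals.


Computing entropy H = -sum(p_i * log2(p_i)):
  s1: p = 21/24 = 0.8750, -p*log2(p) = 0.1686
  s2: p = 3/24 = 0.1250, -p*log2(p) = 0.3750
H = sum of terms = 0.5436
Rounded to 2 decimals: 0.54

0.54


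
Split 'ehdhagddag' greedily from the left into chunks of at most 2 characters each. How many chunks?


'ehdhagddag' has 10 characters.
Chunking with max size 2:
  Chunk 1: 'eh' (positions 0-1)
  Chunk 2: 'dh' (positions 2-3)
  Chunk 3: 'ag' (positions 4-5)
  Chunk 4: 'dd' (positions 6-7)
  Chunk 5: 'ag' (positions 8-9)
Total chunks: ceil(10 / 2) = 5

5


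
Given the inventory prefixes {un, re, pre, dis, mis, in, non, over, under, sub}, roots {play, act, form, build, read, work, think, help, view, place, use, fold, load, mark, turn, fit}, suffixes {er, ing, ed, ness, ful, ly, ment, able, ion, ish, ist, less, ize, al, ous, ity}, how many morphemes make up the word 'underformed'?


Segmenting 'underformed' against the inventory:
  'under' -> prefix (morpheme 1)
  'form' -> root (morpheme 2)
  'ed' -> suffix (morpheme 3)
Total morphemes: 3

3


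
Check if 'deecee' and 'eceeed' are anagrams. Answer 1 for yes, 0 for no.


Sort characters of 'deecee': 'cdeeee'
Sort characters of 'eceeed': 'cdeeee'
Sorted forms match -> they ARE anagrams
Result: 1

1


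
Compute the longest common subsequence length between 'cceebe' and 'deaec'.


DP table for LCS of 'cceebe' and 'deaec':
       d  e  a  e  c
    0  0  0  0  0  0
  c 0  0  0  0  0  1
  c 0  0  0  0  0  1
  e 0  0  1  1  1  1
  e 0  0  1  1  2  2
  b 0  0  1  1  2  2
  e 0  0  1  1  2  2
LCS: 'ee'
LCS length = 2

2


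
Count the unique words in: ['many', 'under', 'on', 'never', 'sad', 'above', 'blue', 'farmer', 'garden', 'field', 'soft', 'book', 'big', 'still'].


Listing all tokens and tracking unique types:
  Token 1: 'many' -> NEW (unique so far: 1)
  Token 2: 'under' -> NEW (unique so far: 2)
  Token 3: 'on' -> NEW (unique so far: 3)
  Token 4: 'never' -> NEW (unique so far: 4)
  Token 5: 'sad' -> NEW (unique so far: 5)
  Token 6: 'above' -> NEW (unique so far: 6)
  Token 7: 'blue' -> NEW (unique so far: 7)
  Token 8: 'farmer' -> NEW (unique so far: 8)
  Token 9: 'garden' -> NEW (unique so far: 9)
  Token 10: 'field' -> NEW (unique so far: 10)
  Token 11: 'soft' -> NEW (unique so far: 11)
  Token 12: 'book' -> NEW (unique so far: 12)
  Token 13: 'big' -> NEW (unique so far: 13)
  Token 14: 'still' -> NEW (unique so far: 14)
Unique types: ('above', 'big', 'blue', 'book', 'farmer', 'field', 'garden', 'many', 'never', 'on', 'sad', 'soft', 'still', 'under')
Vocabulary size: 14

14


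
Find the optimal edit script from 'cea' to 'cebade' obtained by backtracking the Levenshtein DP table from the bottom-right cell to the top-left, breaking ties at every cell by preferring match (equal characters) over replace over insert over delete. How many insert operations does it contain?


Edit distance = 3. Backtracking from cell (3, 6) with preference match > replace > insert > delete,
then listing the resulting alignment 'cea' -> 'cebade' left to right:
  Step 1: keep 'c'
  Step 2: keep 'e'
  Step 3: insert 'b' [insertion #1]
  Step 4: keep 'a'
  Step 5: insert 'd' [insertion #2]
  Step 6: insert 'e' [insertion #3]
Total insertions: 3

3


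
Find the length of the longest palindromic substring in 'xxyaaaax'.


Scanning 'xxyaaaax' for palindromic substrings.
Substring at positions 3-6: 'aaaa'.
Check: reverse('aaaa') = 'aaaa' -> palindrome confirmed.
Neighbouring characters ('y' / 'x') break symmetry, so it cannot extend further.
No longer palindromic substring exists; longest length = 4

4


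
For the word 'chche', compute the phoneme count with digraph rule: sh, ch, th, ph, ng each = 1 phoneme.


Parsing 'chche' greedily, digraphs first:
  'ch' -> digraph (1 consonant phoneme) (phonemes so far: 1)
  'ch' -> digraph (1 consonant phoneme) (phonemes so far: 2)
  'e' -> vowel phoneme (phonemes so far: 3)
Total phonemes: 3

3


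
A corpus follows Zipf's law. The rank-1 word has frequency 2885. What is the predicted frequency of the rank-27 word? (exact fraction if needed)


Zipf's law: freq(rank) = f1 / rank
f1 = 2885, rank = 27
freq = 2885 / 27
GCD(2885, 27) = 1
Simplified: 2885/27

2885/27


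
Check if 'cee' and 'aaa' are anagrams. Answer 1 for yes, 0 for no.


Sort characters of 'cee': 'cee'
Sort characters of 'aaa': 'aaa'
Sorted forms differ -> they are NOT anagrams
Result: 0

0


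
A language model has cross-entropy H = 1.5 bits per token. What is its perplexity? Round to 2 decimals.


Perplexity formula: PP = 2^H
H = 1.5
PP = 2^1.5
Decompose: 2^1.5 = 2^1 * 2^0.5 = 2^1 * sqrt(2)
2^1 = 2, sqrt(2) ~ 1.4142136
PP ~ 2 * 1.4142136 = 2.8284272
Rounded to 2 decimals: 2.83

2.83


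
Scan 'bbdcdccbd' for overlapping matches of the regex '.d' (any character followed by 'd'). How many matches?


Pattern: .d means any character followed by 'd'.
Scanning 'bbdcdccbd' position-by-position:
  Pos 0: window 'bb' -> no
  Pos 1: window 'bd' -> MATCH
  Pos 2: window 'dc' -> no
  Pos 3: window 'cd' -> MATCH
  Pos 4: window 'dc' -> no
  Pos 5: window 'cc' -> no
  Pos 6: window 'cb' -> no
  Pos 7: window 'bd' -> MATCH
  Pos 8: window 'd' -> no
Total matches: 3

3


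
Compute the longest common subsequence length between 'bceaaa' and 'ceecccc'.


DP table for LCS of 'bceaaa' and 'ceecccc':
       c  e  e  c  c  c  c
    0  0  0  0  0  0  0  0
  b 0  0  0  0  0  0  0  0
  c 0  1  1  1  1  1  1  1
  e 0  1  2  2  2  2  2  2
  a 0  1  2  2  2  2  2  2
  a 0  1  2  2  2  2  2  2
  a 0  1  2  2  2  2  2  2
LCS: 'ce'
LCS length = 2

2


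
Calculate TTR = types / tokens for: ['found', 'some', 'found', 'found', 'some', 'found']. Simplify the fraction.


Tokens: 6
Unique types: ('found', 'some') = 2
TTR = 2/6
Simplify: divide both by 2 -> 1/3
TTR = 1/3

1/3


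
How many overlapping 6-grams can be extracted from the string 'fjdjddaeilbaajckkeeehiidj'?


String 'fjdjddaeilbaajckkeeehiidj' has length L = 25.
Number of overlapping n-grams = L - n + 1
Substituting: 25 - 6 + 1 = 20

20


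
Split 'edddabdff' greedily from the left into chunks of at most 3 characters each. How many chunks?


'edddabdff' has 9 characters.
Chunking with max size 3:
  Chunk 1: 'edd' (positions 0-2)
  Chunk 2: 'dab' (positions 3-5)
  Chunk 3: 'dff' (positions 6-8)
Total chunks: ceil(9 / 3) = 3

3


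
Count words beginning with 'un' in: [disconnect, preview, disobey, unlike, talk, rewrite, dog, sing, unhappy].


Checking each word for prefix 'un':
  'disconnect' -> no (count: 0)
  'preview' -> no (count: 0)
  'disobey' -> no (count: 0)
  'unlike' -> YES, starts with 'un' (count: 1)
  'talk' -> no (count: 1)
  'rewrite' -> no (count: 1)
  'dog' -> no (count: 1)
  'sing' -> no (count: 1)
  'unhappy' -> YES, starts with 'un' (count: 2)
Total with prefix 'un': 2

2


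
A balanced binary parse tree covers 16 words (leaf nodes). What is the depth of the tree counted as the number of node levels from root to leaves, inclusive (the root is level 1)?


In a balanced binary tree with n leaves the deepest leaf is ceil(log2(n)) edges below the root,
so counting node levels inclusive of root and leaves gives ceil(log2(n)) + 1 levels.
log2(16) = 4.0000
ceil(4.0000) = 4
levels = 4 + 1 = 5

5


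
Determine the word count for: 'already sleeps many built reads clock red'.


Counting words by splitting on spaces:
  Word 1: 'already'
  Word 2: 'sleeps'
  Word 3: 'many'
  Word 4: 'built'
  Word 5: 'reads'
  Word 6: 'clock'
  Word 7: 'red'
Total words: 7

7


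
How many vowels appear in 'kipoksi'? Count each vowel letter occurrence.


Scanning each character of 'kipoksi':
  Position 1: 'k' -> consonant (running count: 0)
  Position 2: 'i' -> vowel (running count: 1)
  Position 3: 'p' -> consonant (running count: 1)
  Position 4: 'o' -> vowel (running count: 2)
  Position 5: 'k' -> consonant (running count: 2)
  Position 6: 's' -> consonant (running count: 2)
  Position 7: 'i' -> vowel (running count: 3)
Total vowels: 3

3


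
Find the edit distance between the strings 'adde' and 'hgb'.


Building DP table for s1='adde' (len 4) and s2='hgb' (len 3):
       h  g  b
    0  1  2  3
  a 1  1  2  3
  d 2  2  2  3
  d 3  3  3  3
  e 4  4  4  4
Edit distance = dp[4][3] = 4

4


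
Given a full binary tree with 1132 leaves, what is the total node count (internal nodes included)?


Leaf nodes (terminals): 1132
Internal nodes = n - 1 = 1132 - 1 = 1131
Total = leaves + internal = 1132 + 1131 = 2263

2263


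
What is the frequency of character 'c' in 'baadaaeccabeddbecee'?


Scanning 'baadaaeccabeddbecee' for 'c':
  Position 7: 'c' -> MATCH (count: 1)
  Position 8: 'c' -> MATCH (count: 2)
  Position 16: 'c' -> MATCH (count: 3)
Total occurrences of 'c': 3

3


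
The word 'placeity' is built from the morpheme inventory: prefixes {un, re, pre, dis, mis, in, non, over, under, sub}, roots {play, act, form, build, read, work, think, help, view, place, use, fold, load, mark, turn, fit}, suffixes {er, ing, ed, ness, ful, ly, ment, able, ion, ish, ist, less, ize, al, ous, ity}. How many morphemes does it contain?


Segmenting 'placeity' against the inventory:
  'place' -> root (morpheme 1)
  'ity' -> suffix (morpheme 2)
Total morphemes: 2

2


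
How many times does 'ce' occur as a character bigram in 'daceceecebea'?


Scanning 'daceceecebea' for bigram 'ce':
  Position 0: 'da' -> no
  Position 1: 'ac' -> no
  Position 2: 'ce' -> MATCH
  Position 3: 'ec' -> no
  Position 4: 'ce' -> MATCH
  Position 5: 'ee' -> no
  Position 6: 'ec' -> no
  Position 7: 'ce' -> MATCH
  Position 8: 'eb' -> no
  Position 9: 'be' -> no
  Position 10: 'ea' -> no
Total matches: 3

3


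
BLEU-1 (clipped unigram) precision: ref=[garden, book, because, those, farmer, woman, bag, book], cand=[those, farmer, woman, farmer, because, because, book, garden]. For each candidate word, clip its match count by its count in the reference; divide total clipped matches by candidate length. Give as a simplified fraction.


Reference word counts: {'bag': 1, 'because': 1, 'book': 2, 'farmer': 1, 'garden': 1, 'those': 1, 'woman': 1}
Checking each candidate word (with clipping):
  'those' -> in reference (ref count 1, used 1/1) -> match (matches: 1)
  'farmer' -> in reference (ref count 1, used 1/1) -> match (matches: 2)
  'woman' -> in reference (ref count 1, used 1/1) -> match (matches: 3)
  'farmer' -> ref count 1 already used up (1/1) -> clipped, no match (matches: 3)
  'because' -> in reference (ref count 1, used 1/1) -> match (matches: 4)
  'because' -> ref count 1 already used up (1/1) -> clipped, no match (matches: 4)
  'book' -> in reference (ref count 2, used 1/2) -> match (matches: 5)
  'garden' -> in reference (ref count 1, used 1/1) -> match (matches: 6)
Clipped matches: 6, Candidate length: 8
Precision = 6/8 = 3/4

3/4


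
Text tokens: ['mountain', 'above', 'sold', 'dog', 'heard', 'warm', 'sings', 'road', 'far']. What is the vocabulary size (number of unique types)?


Listing all tokens and tracking unique types:
  Token 1: 'mountain' -> NEW (unique so far: 1)
  Token 2: 'above' -> NEW (unique so far: 2)
  Token 3: 'sold' -> NEW (unique so far: 3)
  Token 4: 'dog' -> NEW (unique so far: 4)
  Token 5: 'heard' -> NEW (unique so far: 5)
  Token 6: 'warm' -> NEW (unique so far: 6)
  Token 7: 'sings' -> NEW (unique so far: 7)
  Token 8: 'road' -> NEW (unique so far: 8)
  Token 9: 'far' -> NEW (unique so far: 9)
Unique types: ('above', 'dog', 'far', 'heard', 'mountain', 'road', 'sings', 'sold', 'warm')
Vocabulary size: 9

9


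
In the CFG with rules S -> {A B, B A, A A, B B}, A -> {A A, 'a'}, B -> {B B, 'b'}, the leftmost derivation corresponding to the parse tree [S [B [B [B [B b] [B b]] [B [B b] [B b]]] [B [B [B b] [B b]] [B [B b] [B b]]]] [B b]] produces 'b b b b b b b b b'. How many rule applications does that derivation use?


Every bracketed nonterminal node [X ...] in the tree is produced by exactly one rule application.
Reading the tree off as a leftmost derivation:
  Step 1: S  =>  B B   (applied S -> B B)
  Step 2: B B  =>  B B B   (applied B -> B B)
  Step 3: B B B  =>  B B B B   (applied B -> B B)
  Step 4: B B B B  =>  B B B B B   (applied B -> B B)
  Step 5: B B B B B  =>  b B B B B   (applied B -> b)
  Step 6: b B B B B  =>  b b B B B   (applied B -> b)
  Step 7: b b B B B  =>  b b B B B B   (applied B -> B B)
  Step 8: b b B B B B  =>  b b b B B B   (applied B -> b)
  Step 9: b b b B B B  =>  b b b b B B   (applied B -> b)
  Step 10: b b b b B B  =>  b b b b B B B   (applied B -> B B)
  Step 11: b b b b B B B  =>  b b b b B B B B   (applied B -> B B)
  Step 12: b b b b B B B B  =>  b b b b b B B B   (applied B -> b)
  Step 13: b b b b b B B B  =>  b b b b b b B B   (applied B -> b)
  Step 14: b b b b b b B B  =>  b b b b b b B B B   (applied B -> B B)
  Step 15: b b b b b b B B B  =>  b b b b b b b B B   (applied B -> b)
  Step 16: b b b b b b b B B  =>  b b b b b b b b B   (applied B -> b)
  Step 17: b b b b b b b b B  =>  b b b b b b b b b   (applied B -> b)
Final yield: b b b b b b b b b
Total rewrite steps: 17

17


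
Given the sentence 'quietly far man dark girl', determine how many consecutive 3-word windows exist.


Word trigrams from [5] words:
  Trigram 1: (quietly far man)
  Trigram 2: (far man dark)
  Trigram 3: (man dark girl)
Total word trigrams: 5 - 2 = 3

3


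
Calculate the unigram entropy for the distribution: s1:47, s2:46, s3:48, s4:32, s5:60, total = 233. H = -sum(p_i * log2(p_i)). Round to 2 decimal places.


Computing entropy H = -sum(p_i * log2(p_i)):
  s1: p = 47/233 = 0.2017, -p*log2(p) = 0.4659
  s2: p = 46/233 = 0.1974, -p*log2(p) = 0.4621
  s3: p = 48/233 = 0.2060, -p*log2(p) = 0.4695
  s4: p = 32/233 = 0.1373, -p*log2(p) = 0.3934
  s5: p = 60/233 = 0.2575, -p*log2(p) = 0.5040
H = sum of terms = 2.2949
Rounded to 2 decimals: 2.29

2.29


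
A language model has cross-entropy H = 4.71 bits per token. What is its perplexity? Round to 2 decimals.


Perplexity formula: PP = 2^H
H = 4.71
PP = 2^4.71
Decompose: 2^4.71 = 2^4 * 2^0.71
2^4 = 16, 2^0.71 ~ 1.6358041
PP ~ 16 * 1.6358041 = 26.1728656
Rounded to 2 decimals: 26.17

26.17


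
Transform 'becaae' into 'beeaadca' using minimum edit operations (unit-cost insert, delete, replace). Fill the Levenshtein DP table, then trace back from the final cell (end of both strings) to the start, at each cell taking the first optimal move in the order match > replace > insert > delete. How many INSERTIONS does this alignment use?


Edit distance = 4. Backtracking from cell (6, 8) with preference match > replace > insert > delete,
then listing the resulting alignment 'becaae' -> 'beeaadca' left to right:
  Step 1: keep 'b'
  Step 2: keep 'e'
  Step 3: replace c->e
  Step 4: keep 'a'
  Step 5: keep 'a'
  Step 6: insert 'd' [insertion #1]
  Step 7: insert 'c' [insertion #2]
  Step 8: replace e->a
Total insertions: 2

2


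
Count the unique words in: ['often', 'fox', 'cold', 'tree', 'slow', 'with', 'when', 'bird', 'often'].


Listing all tokens and tracking unique types:
  Token 1: 'often' -> NEW (unique so far: 1)
  Token 2: 'fox' -> NEW (unique so far: 2)
  Token 3: 'cold' -> NEW (unique so far: 3)
  Token 4: 'tree' -> NEW (unique so far: 4)
  Token 5: 'slow' -> NEW (unique so far: 5)
  Token 6: 'with' -> NEW (unique so far: 6)
  Token 7: 'when' -> NEW (unique so far: 7)
  Token 8: 'bird' -> NEW (unique so far: 8)
  Token 9: 'often' -> duplicate (unique so far: 8)
Unique types: ('bird', 'cold', 'fox', 'often', 'slow', 'tree', 'when', 'with')
Vocabulary size: 8

8


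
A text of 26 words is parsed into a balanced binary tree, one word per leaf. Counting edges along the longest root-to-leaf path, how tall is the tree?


In a balanced binary tree with n leaves the deepest leaf is ceil(log2(n)) edges below the root.
log2(26) = 4.7004
ceil(4.7004) = 5
height (edges) = 5

5


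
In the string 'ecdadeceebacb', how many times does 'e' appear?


Scanning 'ecdadeceebacb' for 'e':
  Position 0: 'e' -> MATCH (count: 1)
  Position 5: 'e' -> MATCH (count: 2)
  Position 7: 'e' -> MATCH (count: 3)
  Position 8: 'e' -> MATCH (count: 4)
Total occurrences of 'e': 4

4


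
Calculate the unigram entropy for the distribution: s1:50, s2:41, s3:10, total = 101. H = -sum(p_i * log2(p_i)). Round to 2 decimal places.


Computing entropy H = -sum(p_i * log2(p_i)):
  s1: p = 50/101 = 0.4950, -p*log2(p) = 0.5022
  s2: p = 41/101 = 0.4059, -p*log2(p) = 0.5280
  s3: p = 10/101 = 0.0990, -p*log2(p) = 0.3303
H = sum of terms = 1.3605
Rounded to 2 decimals: 1.36

1.36


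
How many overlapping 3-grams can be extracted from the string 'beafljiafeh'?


String 'beafljiafeh' has length L = 11.
Number of overlapping n-grams = L - n + 1
Substituting: 11 - 3 + 1 = 9

9


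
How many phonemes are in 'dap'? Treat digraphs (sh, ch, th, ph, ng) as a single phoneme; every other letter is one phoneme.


Parsing 'dap' greedily, digraphs first:
  'd' -> consonant phoneme (phonemes so far: 1)
  'a' -> vowel phoneme (phonemes so far: 2)
  'p' -> consonant phoneme (phonemes so far: 3)
Total phonemes: 3

3


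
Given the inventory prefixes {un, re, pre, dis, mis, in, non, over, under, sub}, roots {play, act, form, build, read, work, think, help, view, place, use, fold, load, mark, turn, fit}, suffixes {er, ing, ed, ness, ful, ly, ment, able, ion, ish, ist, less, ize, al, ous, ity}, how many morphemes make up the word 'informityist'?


Segmenting 'informityist' against the inventory:
  'in' -> prefix (morpheme 1)
  'form' -> root (morpheme 2)
  'ity' -> suffix (morpheme 3)
  'ist' -> suffix (morpheme 4)
Total morphemes: 4

4


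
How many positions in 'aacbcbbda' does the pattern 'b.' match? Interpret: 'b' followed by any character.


Pattern: b. means 'b' followed by any character.
Scanning 'aacbcbbda' position-by-position:
  Pos 0: window 'aa' -> no
  Pos 1: window 'ac' -> no
  Pos 2: window 'cb' -> no
  Pos 3: window 'bc' -> MATCH
  Pos 4: window 'cb' -> no
  Pos 5: window 'bb' -> MATCH
  Pos 6: window 'bd' -> MATCH
  Pos 7: window 'da' -> no
  Pos 8: window 'a' -> no
Total matches: 3

3


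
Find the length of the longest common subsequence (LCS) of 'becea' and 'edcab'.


DP table for LCS of 'becea' and 'edcab':
       e  d  c  a  b
    0  0  0  0  0  0
  b 0  0  0  0  0  1
  e 0  1  1  1  1  1
  c 0  1  1  2  2  2
  e 0  1  1  2  2  2
  a 0  1  1  2  3  3
LCS: 'eca'
LCS length = 3

3


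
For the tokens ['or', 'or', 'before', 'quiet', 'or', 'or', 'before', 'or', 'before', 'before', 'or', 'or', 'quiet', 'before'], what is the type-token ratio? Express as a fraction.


Tokens: 14
Unique types: ('before', 'or', 'quiet') = 3
TTR = 3/14
Already in lowest terms.

3/14


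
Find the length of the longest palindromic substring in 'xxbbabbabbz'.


Scanning 'xxbbabbabbz' for palindromic substrings.
Substring at positions 2-9: 'bbabbabb'.
Check: reverse('bbabbabb') = 'bbabbabb' -> palindrome confirmed.
Neighbouring characters ('x' / 'z') break symmetry, so it cannot extend further.
No longer palindromic substring exists; longest length = 8

8
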